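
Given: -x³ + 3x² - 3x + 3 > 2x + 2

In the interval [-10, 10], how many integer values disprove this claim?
Counterexamples in [-10, 10]: {1, 2, 3, 4, 5, 6, 7, 8, 9, 10}.

Counting them gives 10 values.

Answer: 10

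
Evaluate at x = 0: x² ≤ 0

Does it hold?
x = 0: LHS = 0² = 0; 0 ≤ 0 — holds

The relation is satisfied at x = 0.

Answer: Yes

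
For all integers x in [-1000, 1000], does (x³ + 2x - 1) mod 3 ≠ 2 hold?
The claim fails at x = 0:
x = 0: LHS = (0³ + 2·0 - 1) mod 3 = (-1) mod 3 = 2; 2 ≠ 2 — FAILS

Because a single integer refutes it, the statement is false.

Answer: False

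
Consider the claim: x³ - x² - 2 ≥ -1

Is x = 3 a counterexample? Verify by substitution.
Substitute x = 3 into the relation:
x = 3: LHS = 3³ - 3² - 2 = 16; 16 ≥ -1 — holds

The claim holds here, so x = 3 is not a counterexample. (A counterexample exists elsewhere, e.g. x = 0.)

Answer: No, x = 3 is not a counterexample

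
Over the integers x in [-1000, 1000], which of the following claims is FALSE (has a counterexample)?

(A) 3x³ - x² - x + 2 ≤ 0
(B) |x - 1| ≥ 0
(A) x = 0: LHS = 3·0³ - 0² - 0 + 2 = 2; 2 ≤ 0 — FAILS

(B) An absolute value is never negative, so the left side is ≥ 0 for every x, while the right side is 0. Tightest case in [-1000, 1000] is x = 1:
x = 1: LHS = |1 - 1| = |0| = 0; 0 ≥ 0 — holds
Hence LHS − RHS is never negative, i.e. LHS ≥ RHS throughout, so the relation holds for every integer in [-1000, 1000].

Only (A) has a counterexample.

Answer: A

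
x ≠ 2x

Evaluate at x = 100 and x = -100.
x = 100: RHS = 2·100 = 200; 100 ≠ 200 — holds
x = -100: RHS = 2·(-100) = -200; -100 ≠ -200 — holds

Answer: Yes, holds for both x = 100 and x = -100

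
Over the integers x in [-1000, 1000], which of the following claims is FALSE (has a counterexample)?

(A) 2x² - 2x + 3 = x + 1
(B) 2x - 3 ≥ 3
(A) x = 0: LHS = 2·0² - 2·0 + 3 = 3, RHS = 0 + 1 = 1; 3 = 1 — FAILS
(B) x = 0: LHS = 2·0 - 3 = -3; -3 ≥ 3 — FAILS

Answer: Both A and B are false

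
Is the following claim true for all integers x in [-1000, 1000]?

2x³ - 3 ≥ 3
The claim fails at x = 0:
x = 0: LHS = 2·0³ - 3 = -3; -3 ≥ 3 — FAILS

Because a single integer refutes it, the statement is false.

Answer: False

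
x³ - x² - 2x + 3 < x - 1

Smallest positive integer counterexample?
Testing positive integers:
x = 1: LHS = 1³ - 1² - 2·1 + 3 = 1, RHS = 1 - 1 = 0; 1 < 0 — FAILS  ← smallest positive counterexample

Answer: x = 1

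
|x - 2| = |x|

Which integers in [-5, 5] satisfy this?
Holds for: {1}
Fails for: {-5, -4, -3, -2, -1, 0, 2, 3, 4, 5}

Answer: {1}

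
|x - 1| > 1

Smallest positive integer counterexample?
Testing positive integers:
x = 1: LHS = |1 - 1| = |0| = 0; 0 > 1 — FAILS  ← smallest positive counterexample

Answer: x = 1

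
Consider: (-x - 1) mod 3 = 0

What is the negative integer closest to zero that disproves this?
Testing negative integers from -1 downward:
x = -1: LHS = (-(-1) - 1) mod 3 = 0 mod 3 = 0; 0 = 0 — holds
x = -2: LHS = (-(-2) - 1) mod 3 = 1 mod 3 = 1; 1 = 0 — FAILS  ← closest negative counterexample to 0

Answer: x = -2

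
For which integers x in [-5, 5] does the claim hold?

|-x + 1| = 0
Holds for: {1}
Fails for: {-5, -4, -3, -2, -1, 0, 2, 3, 4, 5}

Answer: {1}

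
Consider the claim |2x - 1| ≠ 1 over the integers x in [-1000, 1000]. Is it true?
The claim fails at x = 0:
x = 0: LHS = |2·0 - 1| = |-1| = 1; 1 ≠ 1 — FAILS

Because a single integer refutes it, the statement is false.

Answer: False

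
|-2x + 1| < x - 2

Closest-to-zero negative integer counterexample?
Testing negative integers from -1 downward:
x = -1: LHS = |-2·(-1) + 1| = |3| = 3, RHS = (-1) - 2 = -3; 3 < -3 — FAILS  ← closest negative counterexample to 0

Answer: x = -1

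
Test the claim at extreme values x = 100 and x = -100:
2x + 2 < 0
x = 100: LHS = 2·100 + 2 = 202; 202 < 0 — FAILS
x = -100: LHS = 2·(-100) + 2 = -198; -198 < 0 — holds

Answer: Partially: fails for x = 100, holds for x = -100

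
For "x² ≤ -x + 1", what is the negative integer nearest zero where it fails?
Testing negative integers from -1 downward:
x = -1: LHS = (-1)² = 1, RHS = -(-1) + 1 = 2; 1 ≤ 2 — holds
x = -2: LHS = (-2)² = 4, RHS = -(-2) + 1 = 3; 4 ≤ 3 — FAILS  ← closest negative counterexample to 0

Answer: x = -2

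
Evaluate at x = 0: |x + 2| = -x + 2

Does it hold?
x = 0: LHS = |0 + 2| = |2| = 2, RHS = -0 + 2 = 2; 2 = 2 — holds

The relation is satisfied at x = 0.

Answer: Yes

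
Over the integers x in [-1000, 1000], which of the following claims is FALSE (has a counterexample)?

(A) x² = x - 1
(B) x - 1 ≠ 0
(A) x = 0: LHS = 0² = 0, RHS = 0 - 1 = -1; 0 = -1 — FAILS
(B) x = 1: LHS = 1 - 1 = 0; 0 ≠ 0 — FAILS

Answer: Both A and B are false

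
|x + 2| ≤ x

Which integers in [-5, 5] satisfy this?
Over all integers in [-5, 5], LHS − RHS is smallest at x = 0, where it equals 2:
x = 0: LHS = |0 + 2| = |2| = 2; 2 ≤ 0 — FAILS
At the ends of the range:
x = -5: LHS = |(-5) + 2| = |-3| = 3; 3 ≤ -5 — FAILS
x = 5: LHS = |5 + 2| = |7| = 7; 7 ≤ 5 — FAILS
Hence LHS − RHS is never zero or negative, i.e. LHS > RHS throughout, so the claimed relation (≤) fails for every integer in [-5, 5].

Answer: None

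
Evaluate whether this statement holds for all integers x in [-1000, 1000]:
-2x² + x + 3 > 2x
The claim fails at x = 1:
x = 1: LHS = -2·1² + 1 + 3 = 2, RHS = 2·1 = 2; 2 > 2 — FAILS

Because a single integer refutes it, the statement is false.

Answer: False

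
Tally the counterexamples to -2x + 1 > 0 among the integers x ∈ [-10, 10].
Counterexamples in [-10, 10]: {1, 2, 3, 4, 5, 6, 7, 8, 9, 10}.

Counting them gives 10 values.

Answer: 10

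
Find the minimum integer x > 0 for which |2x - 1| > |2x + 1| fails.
Testing positive integers:
x = 1: LHS = |2·1 - 1| = |1| = 1, RHS = |2·1 + 1| = |3| = 3; 1 > 3 — FAILS  ← smallest positive counterexample

Answer: x = 1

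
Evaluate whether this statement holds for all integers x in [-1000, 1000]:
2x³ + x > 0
The claim fails at x = 0:
x = 0: LHS = 2·0³ + 0 = 0; 0 > 0 — FAILS

Because a single integer refutes it, the statement is false.

Answer: False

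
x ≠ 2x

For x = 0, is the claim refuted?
Substitute x = 0 into the relation:
x = 0: RHS = 2·0 = 0; 0 ≠ 0 — FAILS

Since the claim fails at x = 0, this value is a counterexample.

Answer: Yes, x = 0 is a counterexample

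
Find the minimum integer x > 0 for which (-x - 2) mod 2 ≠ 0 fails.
Testing positive integers:
x = 1: LHS = (-1 - 2) mod 2 = (-3) mod 2 = 1; 1 ≠ 0 — holds
x = 2: LHS = (-2 - 2) mod 2 = (-4) mod 2 = 0; 0 ≠ 0 — FAILS  ← smallest positive counterexample

Answer: x = 2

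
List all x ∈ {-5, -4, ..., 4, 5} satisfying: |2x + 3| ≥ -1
An absolute value is never negative, so the left side is ≥ 0 for every x, while the right side is -1. Tightest case in [-5, 5] is x = -1:
x = -1: LHS = |2·(-1) + 3| = |1| = 1; 1 ≥ -1 — holds
Hence LHS − RHS is never negative, i.e. LHS ≥ RHS throughout, so the relation holds for every integer in [-5, 5].

Answer: All integers in [-5, 5]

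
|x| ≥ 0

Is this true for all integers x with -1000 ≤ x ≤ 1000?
An absolute value is never negative, so the left side is ≥ 0 for every x, while the right side is 0. Tightest case in [-1000, 1000] is x = 0:
x = 0: LHS = |0| = 0; 0 ≥ 0 — holds
Hence LHS − RHS is never negative, i.e. LHS ≥ RHS throughout, so the relation holds for every integer in [-1000, 1000].

No counterexample exists.

Answer: True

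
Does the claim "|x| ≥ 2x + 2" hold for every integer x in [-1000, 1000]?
The claim fails at x = 0:
x = 0: LHS = |0| = 0, RHS = 2·0 + 2 = 2; 0 ≥ 2 — FAILS

Because a single integer refutes it, the statement is false.

Answer: False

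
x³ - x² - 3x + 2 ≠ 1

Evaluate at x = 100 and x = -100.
x = 100: LHS = 100³ - 100² - 3·100 + 2 = 989702; 989702 ≠ 1 — holds
x = -100: LHS = (-100)³ - (-100)² - 3·(-100) + 2 = -1009698; -1009698 ≠ 1 — holds

Answer: Yes, holds for both x = 100 and x = -100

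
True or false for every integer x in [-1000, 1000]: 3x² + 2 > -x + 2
The claim fails at x = 0:
x = 0: LHS = 3·0² + 2 = 2, RHS = -0 + 2 = 2; 2 > 2 — FAILS

Because a single integer refutes it, the statement is false.

Answer: False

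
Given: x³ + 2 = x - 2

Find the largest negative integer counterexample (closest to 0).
Testing negative integers from -1 downward:
x = -1: LHS = (-1)³ + 2 = 1, RHS = (-1) - 2 = -3; 1 = -3 — FAILS  ← closest negative counterexample to 0

Answer: x = -1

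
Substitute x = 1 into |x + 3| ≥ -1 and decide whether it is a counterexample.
Substitute x = 1 into the relation:
x = 1: LHS = |1 + 3| = |4| = 4; 4 ≥ -1 — holds

The relation holds at x = 1, so it is not a counterexample.

Answer: No, x = 1 is not a counterexample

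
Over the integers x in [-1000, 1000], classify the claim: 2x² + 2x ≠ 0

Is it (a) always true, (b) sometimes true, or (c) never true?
Holds at x = 1: LHS = 2·1² + 2·1 = 4; 4 ≠ 0 — holds
Fails at x = 0: LHS = 2·0² + 2·0 = 0; 0 ≠ 0 — FAILS
It is satisfied by some integers in the range but not all.

Answer: Sometimes true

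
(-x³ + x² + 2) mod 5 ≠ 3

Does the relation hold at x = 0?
x = 0: LHS = (-0³ + 0² + 2) mod 5 = 2 mod 5 = 2; 2 ≠ 3 — holds

The relation is satisfied at x = 0.

Answer: Yes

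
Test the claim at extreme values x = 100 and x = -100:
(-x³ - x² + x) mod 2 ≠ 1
x = 100: LHS = (-100³ - 100² + 100) mod 2 = (-1009900) mod 2 = 0; 0 ≠ 1 — holds
x = -100: LHS = (-(-100)³ - (-100)² + (-100)) mod 2 = 989900 mod 2 = 0; 0 ≠ 1 — holds

Answer: Yes, holds for both x = 100 and x = -100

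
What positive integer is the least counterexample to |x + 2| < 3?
Testing positive integers:
x = 1: LHS = |1 + 2| = |3| = 3; 3 < 3 — FAILS  ← smallest positive counterexample

Answer: x = 1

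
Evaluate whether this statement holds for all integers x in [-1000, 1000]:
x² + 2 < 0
The claim fails at x = 0:
x = 0: LHS = 0² + 2 = 2; 2 < 0 — FAILS

Because a single integer refutes it, the statement is false.

Answer: False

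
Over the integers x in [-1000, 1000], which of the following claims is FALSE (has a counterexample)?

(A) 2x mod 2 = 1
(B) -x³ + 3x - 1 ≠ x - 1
(A) x = 0: LHS = (2·0) mod 2 = 0 mod 2 = 0; 0 = 1 — FAILS
(B) x = 0: LHS = -0³ + 3·0 - 1 = -1, RHS = 0 - 1 = -1; -1 ≠ -1 — FAILS

Answer: Both A and B are false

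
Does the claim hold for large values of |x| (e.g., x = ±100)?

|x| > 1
x = 100: LHS = |100| = 100; 100 > 1 — holds
x = -100: LHS = |-100| = 100; 100 > 1 — holds

Answer: Yes, holds for both x = 100 and x = -100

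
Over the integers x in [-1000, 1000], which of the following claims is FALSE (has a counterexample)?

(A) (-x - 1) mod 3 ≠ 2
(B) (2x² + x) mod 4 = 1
(A) x = 0: LHS = (-0 - 1) mod 3 = (-1) mod 3 = 2; 2 ≠ 2 — FAILS
(B) x = 0: LHS = (2·0² + 0) mod 4 = 0 mod 4 = 0; 0 = 1 — FAILS

Answer: Both A and B are false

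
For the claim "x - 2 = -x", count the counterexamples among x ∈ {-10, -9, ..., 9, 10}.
Counterexamples in [-10, 10]: {-10, -9, -8, -7, -6, -5, -4, -3, -2, -1, 0, 2, 3, 4, 5, 6, 7, 8, 9, 10}.

Counting them gives 20 values.

Answer: 20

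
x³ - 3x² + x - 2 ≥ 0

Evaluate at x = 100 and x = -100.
x = 100: LHS = 100³ - 3·100² + 100 - 2 = 970098; 970098 ≥ 0 — holds
x = -100: LHS = (-100)³ - 3·(-100)² + (-100) - 2 = -1030102; -1030102 ≥ 0 — FAILS

Answer: Partially: holds for x = 100, fails for x = -100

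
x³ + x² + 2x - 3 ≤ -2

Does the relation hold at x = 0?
x = 0: LHS = 0³ + 0² + 2·0 - 3 = -3; -3 ≤ -2 — holds

The relation is satisfied at x = 0.

Answer: Yes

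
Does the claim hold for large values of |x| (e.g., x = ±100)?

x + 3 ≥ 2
x = 100: LHS = 100 + 3 = 103; 103 ≥ 2 — holds
x = -100: LHS = (-100) + 3 = -97; -97 ≥ 2 — FAILS

Answer: Partially: holds for x = 100, fails for x = -100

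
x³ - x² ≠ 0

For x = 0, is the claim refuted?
Substitute x = 0 into the relation:
x = 0: LHS = 0³ - 0² = 0; 0 ≠ 0 — FAILS

Since the claim fails at x = 0, this value is a counterexample.

Answer: Yes, x = 0 is a counterexample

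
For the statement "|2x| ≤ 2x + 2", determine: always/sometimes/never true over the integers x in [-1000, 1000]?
Holds at x = 0: LHS = |2·0| = |0| = 0, RHS = 2·0 + 2 = 2; 0 ≤ 2 — holds
Fails at x = -1: LHS = |2·(-1)| = |-2| = 2, RHS = 2·(-1) + 2 = 0; 2 ≤ 0 — FAILS
It is satisfied by some integers in the range but not all.

Answer: Sometimes true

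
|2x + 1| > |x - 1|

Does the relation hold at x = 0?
x = 0: LHS = |2·0 + 1| = |1| = 1, RHS = |0 - 1| = |-1| = 1; 1 > 1 — FAILS

The relation fails at x = 0, so x = 0 is a counterexample.

Answer: No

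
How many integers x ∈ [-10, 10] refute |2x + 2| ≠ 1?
Track d = LHS − RHS over the integers in [-10, 10]. Equality would need d = 0, but d changes sign only between consecutive integers, jumping over 0:
x = -2: LHS = |2·(-2) + 2| = |-2| = 2; 2 ≠ 1 — holds  (d = 1)
x = -1: LHS = |2·(-1) + 2| = |0| = 0; 0 ≠ 1 — holds  (d = -1)
x = -1: LHS = |2·(-1) + 2| = |0| = 0; 0 ≠ 1 — holds  (d = -1)
x = 0: LHS = |2·0 + 2| = |2| = 2; 2 ≠ 1 — holds  (d = 1)
Away from these crossings d keeps a constant sign, and checking every integer in [-10, 10] confirms d ≠ 0 throughout. Hence the two sides are never equal, so the relation holds for every integer in [-10, 10].

No counterexample appears in that range.

Answer: 0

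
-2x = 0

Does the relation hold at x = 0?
x = 0: LHS = -2·0 = 0; 0 = 0 — holds

The relation is satisfied at x = 0.

Answer: Yes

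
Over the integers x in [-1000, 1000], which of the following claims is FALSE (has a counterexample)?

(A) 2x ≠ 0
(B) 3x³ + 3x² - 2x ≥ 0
(A) x = 0: LHS = 2·0 = 0; 0 ≠ 0 — FAILS
(B) x = -2: LHS = 3·(-2)³ + 3·(-2)² - 2·(-2) = -8; -8 ≥ 0 — FAILS

Answer: Both A and B are false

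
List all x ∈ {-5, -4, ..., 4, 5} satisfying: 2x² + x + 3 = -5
Over all integers in [-5, 5], LHS − RHS is always positive; it is smallest at x = 0, where it equals 8:
x = 0: LHS = 2·0² + 0 + 3 = 3; 3 = -5 — FAILS
At the ends of the range:
x = -5: LHS = 2·(-5)² + (-5) + 3 = 48; 48 = -5 — FAILS
x = 5: LHS = 2·5² + 5 + 3 = 58; 58 = -5 — FAILS
Hence LHS − RHS is never 0, i.e. the two sides are never equal, so the claimed relation (=) fails for every integer in [-5, 5].

Answer: None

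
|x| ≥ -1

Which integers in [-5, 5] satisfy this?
An absolute value is never negative, so the left side is ≥ 0 for every x, while the right side is -1. Tightest case in [-5, 5] is x = 0:
x = 0: LHS = |0| = 0; 0 ≥ -1 — holds
Hence LHS − RHS is never negative, i.e. LHS ≥ RHS throughout, so the relation holds for every integer in [-5, 5].

Answer: All integers in [-5, 5]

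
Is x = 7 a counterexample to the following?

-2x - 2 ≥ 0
Substitute x = 7 into the relation:
x = 7: LHS = -2·7 - 2 = -16; -16 ≥ 0 — FAILS

Since the claim fails at x = 7, this value is a counterexample.

Answer: Yes, x = 7 is a counterexample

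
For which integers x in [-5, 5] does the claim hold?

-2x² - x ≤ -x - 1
Holds for: {-5, -4, -3, -2, -1, 1, 2, 3, 4, 5}
Fails for: {0}

Answer: {-5, -4, -3, -2, -1, 1, 2, 3, 4, 5}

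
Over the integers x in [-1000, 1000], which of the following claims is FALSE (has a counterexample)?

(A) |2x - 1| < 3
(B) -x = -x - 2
(A) x = -1: LHS = |2·(-1) - 1| = |-3| = 3; 3 < 3 — FAILS
(B) x = 0: LHS = -0 = 0, RHS = -0 - 2 = -2; 0 = -2 — FAILS

Answer: Both A and B are false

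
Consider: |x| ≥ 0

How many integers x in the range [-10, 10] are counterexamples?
An absolute value is never negative, so the left side is ≥ 0 for every x, while the right side is 0. Tightest case in [-10, 10] is x = 0:
x = 0: LHS = |0| = 0; 0 ≥ 0 — holds
Hence LHS − RHS is never negative, i.e. LHS ≥ RHS throughout, so the relation holds for every integer in [-10, 10].

No counterexample appears in that range.

Answer: 0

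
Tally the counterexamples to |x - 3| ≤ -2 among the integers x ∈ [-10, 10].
Counterexamples in [-10, 10]: {-10, -9, -8, -7, -6, -5, -4, -3, -2, -1, 0, 1, 2, 3, 4, 5, 6, 7, 8, 9, 10}.

Counting them gives 21 values.

Answer: 21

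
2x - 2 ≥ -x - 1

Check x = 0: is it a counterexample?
Substitute x = 0 into the relation:
x = 0: LHS = 2·0 - 2 = -2, RHS = -0 - 1 = -1; -2 ≥ -1 — FAILS

Since the claim fails at x = 0, this value is a counterexample.

Answer: Yes, x = 0 is a counterexample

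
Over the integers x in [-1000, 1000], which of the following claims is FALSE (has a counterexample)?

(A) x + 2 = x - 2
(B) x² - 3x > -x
(A) x = 0: LHS = 0 + 2 = 2, RHS = 0 - 2 = -2; 2 = -2 — FAILS
(B) x = 0: LHS = 0² - 3·0 = 0, RHS = -0 = 0; 0 > 0 — FAILS

Answer: Both A and B are false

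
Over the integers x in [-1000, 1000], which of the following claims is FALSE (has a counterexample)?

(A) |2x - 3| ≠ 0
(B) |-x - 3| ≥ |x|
(A) Over all integers in [-1000, 1000], LHS − RHS is always positive; it is smallest at x = 1, where it equals 1:
x = 1: LHS = |2·1 - 3| = |-1| = 1; 1 ≠ 0 — holds
At the ends of the range:
x = -1000: LHS = |2·(-1000) - 3| = |-2003| = 2003; 2003 ≠ 0 — holds
x = 1000: LHS = |2·1000 - 3| = |1997| = 1997; 1997 ≠ 0 — holds
Hence LHS − RHS is never 0, i.e. the two sides are never equal, so the relation holds for every integer in [-1000, 1000].

(B) x = -2: LHS = |-(-2) - 3| = |-1| = 1, RHS = |-2| = 2; 1 ≥ 2 — FAILS

Only (B) has a counterexample.

Answer: B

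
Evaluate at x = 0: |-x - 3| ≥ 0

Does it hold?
x = 0: LHS = |-0 - 3| = |-3| = 3; 3 ≥ 0 — holds

The relation is satisfied at x = 0.

Answer: Yes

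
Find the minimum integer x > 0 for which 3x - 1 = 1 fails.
Testing positive integers:
x = 1: LHS = 3·1 - 1 = 2; 2 = 1 — FAILS  ← smallest positive counterexample

Answer: x = 1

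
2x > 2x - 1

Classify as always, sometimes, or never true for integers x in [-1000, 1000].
Over all integers in [-1000, 1000], LHS − RHS is smallest at x = 0, where it equals 1:
x = 0: LHS = 2·0 = 0, RHS = 2·0 - 1 = -1; 0 > -1 — holds
At the ends of the range:
x = -1000: LHS = 2·(-1000) = -2000, RHS = 2·(-1000) - 1 = -2001; -2000 > -2001 — holds
x = 1000: LHS = 2·1000 = 2000, RHS = 2·1000 - 1 = 1999; 2000 > 1999 — holds
Hence LHS − RHS is never zero or negative, i.e. LHS > RHS throughout, so the relation holds for every integer in [-1000, 1000].

No counterexample exists.

Answer: Always true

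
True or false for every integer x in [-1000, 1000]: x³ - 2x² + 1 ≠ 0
The claim fails at x = 1:
x = 1: LHS = 1³ - 2·1² + 1 = 0; 0 ≠ 0 — FAILS

Because a single integer refutes it, the statement is false.

Answer: False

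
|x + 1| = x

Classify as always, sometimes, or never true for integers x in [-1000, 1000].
Over all integers in [-1000, 1000], LHS − RHS is always positive; it is smallest at x = 0, where it equals 1:
x = 0: LHS = |0 + 1| = |1| = 1; 1 = 0 — FAILS
At the ends of the range:
x = -1000: LHS = |(-1000) + 1| = |-999| = 999; 999 = -1000 — FAILS
x = 1000: LHS = |1000 + 1| = |1001| = 1001; 1001 = 1000 — FAILS
Hence LHS − RHS is never 0, i.e. the two sides are never equal, so the claimed relation (=) fails for every integer in [-1000, 1000].

No integer in the range satisfies it.

Answer: Never true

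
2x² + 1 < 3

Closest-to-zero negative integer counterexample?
Testing negative integers from -1 downward:
x = -1: LHS = 2·(-1)² + 1 = 3; 3 < 3 — FAILS  ← closest negative counterexample to 0

Answer: x = -1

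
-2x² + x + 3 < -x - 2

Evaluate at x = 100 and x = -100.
x = 100: LHS = -2·100² + 100 + 3 = -19897, RHS = -100 - 2 = -102; -19897 < -102 — holds
x = -100: LHS = -2·(-100)² + (-100) + 3 = -20097, RHS = -(-100) - 2 = 98; -20097 < 98 — holds

Answer: Yes, holds for both x = 100 and x = -100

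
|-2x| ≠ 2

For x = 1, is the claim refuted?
Substitute x = 1 into the relation:
x = 1: LHS = |-2·1| = |-2| = 2; 2 ≠ 2 — FAILS

Since the claim fails at x = 1, this value is a counterexample.

Answer: Yes, x = 1 is a counterexample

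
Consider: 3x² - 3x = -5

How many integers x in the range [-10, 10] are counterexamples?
Counterexamples in [-10, 10]: {-10, -9, -8, -7, -6, -5, -4, -3, -2, -1, 0, 1, 2, 3, 4, 5, 6, 7, 8, 9, 10}.

Counting them gives 21 values.

Answer: 21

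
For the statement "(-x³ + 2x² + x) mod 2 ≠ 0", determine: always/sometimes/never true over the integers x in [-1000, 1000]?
For a polynomial with integer coefficients, its value mod 2 depends only on x mod 2, so it suffices to check one representative of each residue class, x = 0, 1:
x = 0: LHS = (-0³ + 2·0² + 0) mod 2 = 0 mod 2 = 0; 0 ≠ 0 — FAILS
x = 1: LHS = (-1³ + 2·1² + 1) mod 2 = 2 mod 2 = 0; 0 ≠ 0 — FAILS
The relation fails in every residue class, so the claimed relation (≠) fails for every integer in [-1000, 1000].

No integer in the range satisfies it.

Answer: Never true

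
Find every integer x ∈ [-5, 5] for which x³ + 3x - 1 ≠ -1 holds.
Holds for: {-5, -4, -3, -2, -1, 1, 2, 3, 4, 5}
Fails for: {0}

Answer: {-5, -4, -3, -2, -1, 1, 2, 3, 4, 5}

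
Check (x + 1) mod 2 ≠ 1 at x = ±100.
x = 100: LHS = (100 + 1) mod 2 = 101 mod 2 = 1; 1 ≠ 1 — FAILS
x = -100: LHS = ((-100) + 1) mod 2 = (-99) mod 2 = 1; 1 ≠ 1 — FAILS

Answer: No, fails for both x = 100 and x = -100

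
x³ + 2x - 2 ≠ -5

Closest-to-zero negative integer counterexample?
Testing negative integers from -1 downward:
x = -1: LHS = (-1)³ + 2·(-1) - 2 = -5; -5 ≠ -5 — FAILS  ← closest negative counterexample to 0

Answer: x = -1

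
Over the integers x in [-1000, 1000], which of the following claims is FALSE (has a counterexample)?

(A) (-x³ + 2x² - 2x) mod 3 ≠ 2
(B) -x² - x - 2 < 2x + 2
(A) x = 1: LHS = (-1³ + 2·1² - 2·1) mod 3 = (-1) mod 3 = 2; 2 ≠ 2 — FAILS

(B) Over all integers in [-1000, 1000], LHS − RHS is largest at x = -1, where it equals -2:
x = -1: LHS = -(-1)² - (-1) - 2 = -2, RHS = 2·(-1) + 2 = 0; -2 < 0 — holds
At the ends of the range:
x = -1000: LHS = -(-1000)² - (-1000) - 2 = -999002, RHS = 2·(-1000) + 2 = -1998; -999002 < -1998 — holds
x = 1000: LHS = -1000² - 1000 - 2 = -1001002, RHS = 2·1000 + 2 = 2002; -1001002 < 2002 — holds
Hence LHS − RHS is never zero or positive, i.e. LHS < RHS throughout, so the relation holds for every integer in [-1000, 1000].

Only (A) has a counterexample.

Answer: A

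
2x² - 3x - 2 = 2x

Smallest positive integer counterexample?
Testing positive integers:
x = 1: LHS = 2·1² - 3·1 - 2 = -3, RHS = 2·1 = 2; -3 = 2 — FAILS  ← smallest positive counterexample

Answer: x = 1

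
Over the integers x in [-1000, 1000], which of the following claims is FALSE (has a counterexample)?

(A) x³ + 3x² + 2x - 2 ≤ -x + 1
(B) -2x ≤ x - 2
(A) x = 1: LHS = 1³ + 3·1² + 2·1 - 2 = 4, RHS = -1 + 1 = 0; 4 ≤ 0 — FAILS
(B) x = 0: LHS = -2·0 = 0, RHS = 0 - 2 = -2; 0 ≤ -2 — FAILS

Answer: Both A and B are false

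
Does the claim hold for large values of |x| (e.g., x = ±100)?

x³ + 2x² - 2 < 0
x = 100: LHS = 100³ + 2·100² - 2 = 1019998; 1019998 < 0 — FAILS
x = -100: LHS = (-100)³ + 2·(-100)² - 2 = -980002; -980002 < 0 — holds

Answer: Partially: fails for x = 100, holds for x = -100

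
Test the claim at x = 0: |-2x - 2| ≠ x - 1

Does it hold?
x = 0: LHS = |-2·0 - 2| = |-2| = 2, RHS = 0 - 1 = -1; 2 ≠ -1 — holds

The relation is satisfied at x = 0.

Answer: Yes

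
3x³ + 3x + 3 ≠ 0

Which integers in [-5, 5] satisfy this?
Track d = LHS − RHS over the integers in [-5, 5]. Equality would need d = 0, but d changes sign only between consecutive integers, jumping over 0:
x = -1: LHS = 3·(-1)³ + 3·(-1) + 3 = -3; -3 ≠ 0 — holds  (d = -3)
x = 0: LHS = 3·0³ + 3·0 + 3 = 3; 3 ≠ 0 — holds  (d = 3)
Away from these crossings d keeps a constant sign, and checking every integer in [-5, 5] confirms d ≠ 0 throughout. Hence the two sides are never equal, so the relation holds for every integer in [-5, 5].

Answer: All integers in [-5, 5]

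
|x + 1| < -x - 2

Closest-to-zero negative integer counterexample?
Testing negative integers from -1 downward:
x = -1: LHS = |(-1) + 1| = |0| = 0, RHS = -(-1) - 2 = -1; 0 < -1 — FAILS  ← closest negative counterexample to 0

Answer: x = -1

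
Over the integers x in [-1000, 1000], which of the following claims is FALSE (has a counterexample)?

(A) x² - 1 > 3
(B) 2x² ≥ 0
(A) x = 0: LHS = 0² - 1 = -1; -1 > 3 — FAILS

(B) Over all integers in [-1000, 1000], LHS − RHS is smallest at x = 0, where it equals 0:
x = 0: LHS = 2·0² = 0; 0 ≥ 0 — holds
At the ends of the range:
x = -1000: LHS = 2·(-1000)² = 2000000; 2000000 ≥ 0 — holds
x = 1000: LHS = 2·1000² = 2000000; 2000000 ≥ 0 — holds
Hence LHS − RHS is never negative, i.e. LHS ≥ RHS throughout, so the relation holds for every integer in [-1000, 1000].

Only (A) has a counterexample.

Answer: A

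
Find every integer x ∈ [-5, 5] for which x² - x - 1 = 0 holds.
Track d = LHS − RHS over the integers in [-5, 5]. Equality would need d = 0, but d changes sign only between consecutive integers, jumping over 0:
x = -1: LHS = (-1)² - (-1) - 1 = 1; 1 = 0 — FAILS  (d = 1)
x = 0: LHS = 0² - 0 - 1 = -1; -1 = 0 — FAILS  (d = -1)
x = 1: LHS = 1² - 1 - 1 = -1; -1 = 0 — FAILS  (d = -1)
x = 2: LHS = 2² - 2 - 1 = 1; 1 = 0 — FAILS  (d = 1)
Away from these crossings d keeps a constant sign, and checking every integer in [-5, 5] confirms d ≠ 0 throughout. Hence the two sides are never equal, so the claimed relation (=) fails for every integer in [-5, 5].

Answer: None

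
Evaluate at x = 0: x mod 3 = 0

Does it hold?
x = 0: LHS = 0 mod 3 = 0; 0 = 0 — holds

The relation is satisfied at x = 0.

Answer: Yes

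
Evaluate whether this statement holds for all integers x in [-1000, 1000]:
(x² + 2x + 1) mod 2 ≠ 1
The claim fails at x = 0:
x = 0: LHS = (0² + 2·0 + 1) mod 2 = 1 mod 2 = 1; 1 ≠ 1 — FAILS

Because a single integer refutes it, the statement is false.

Answer: False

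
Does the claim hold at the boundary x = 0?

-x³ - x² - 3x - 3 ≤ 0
x = 0: LHS = -0³ - 0² - 3·0 - 3 = -3; -3 ≤ 0 — holds

The relation is satisfied at x = 0.

Answer: Yes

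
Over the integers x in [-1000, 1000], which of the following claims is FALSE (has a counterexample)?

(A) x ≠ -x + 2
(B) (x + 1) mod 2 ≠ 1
(A) x = 1: RHS = -1 + 2 = 1; 1 ≠ 1 — FAILS
(B) x = 0: LHS = (0 + 1) mod 2 = 1 mod 2 = 1; 1 ≠ 1 — FAILS

Answer: Both A and B are false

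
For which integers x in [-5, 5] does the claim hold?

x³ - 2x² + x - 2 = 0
Holds for: {2}
Fails for: {-5, -4, -3, -2, -1, 0, 1, 3, 4, 5}

Answer: {2}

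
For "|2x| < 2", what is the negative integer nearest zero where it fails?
Testing negative integers from -1 downward:
x = -1: LHS = |2·(-1)| = |-2| = 2; 2 < 2 — FAILS  ← closest negative counterexample to 0

Answer: x = -1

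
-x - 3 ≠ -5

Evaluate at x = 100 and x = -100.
x = 100: LHS = -100 - 3 = -103; -103 ≠ -5 — holds
x = -100: LHS = -(-100) - 3 = 97; 97 ≠ -5 — holds

Answer: Yes, holds for both x = 100 and x = -100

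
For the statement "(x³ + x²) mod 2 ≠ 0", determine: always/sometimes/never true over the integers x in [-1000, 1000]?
For a polynomial with integer coefficients, its value mod 2 depends only on x mod 2, so it suffices to check one representative of each residue class, x = 0, 1:
x = 0: LHS = (0³ + 0²) mod 2 = 0 mod 2 = 0; 0 ≠ 0 — FAILS
x = 1: LHS = (1³ + 1²) mod 2 = 2 mod 2 = 0; 0 ≠ 0 — FAILS
The relation fails in every residue class, so the claimed relation (≠) fails for every integer in [-1000, 1000].

No integer in the range satisfies it.

Answer: Never true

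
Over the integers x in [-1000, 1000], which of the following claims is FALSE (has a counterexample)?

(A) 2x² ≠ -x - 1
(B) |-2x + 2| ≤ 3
(A) Over all integers in [-1000, 1000], LHS − RHS is always positive; it is smallest at x = 0, where it equals 1:
x = 0: LHS = 2·0² = 0, RHS = -0 - 1 = -1; 0 ≠ -1 — holds
At the ends of the range:
x = -1000: LHS = 2·(-1000)² = 2000000, RHS = -(-1000) - 1 = 999; 2000000 ≠ 999 — holds
x = 1000: LHS = 2·1000² = 2000000, RHS = -1000 - 1 = -1001; 2000000 ≠ -1001 — holds
Hence LHS − RHS is never 0, i.e. the two sides are never equal, so the relation holds for every integer in [-1000, 1000].

(B) x = -1: LHS = |-2·(-1) + 2| = |4| = 4; 4 ≤ 3 — FAILS

Only (B) has a counterexample.

Answer: B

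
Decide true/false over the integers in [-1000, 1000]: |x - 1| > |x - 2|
The claim fails at x = 0:
x = 0: LHS = |0 - 1| = |-1| = 1, RHS = |0 - 2| = |-2| = 2; 1 > 2 — FAILS

Because a single integer refutes it, the statement is false.

Answer: False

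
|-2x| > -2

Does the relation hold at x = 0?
x = 0: LHS = |-2·0| = |0| = 0; 0 > -2 — holds

The relation is satisfied at x = 0.

Answer: Yes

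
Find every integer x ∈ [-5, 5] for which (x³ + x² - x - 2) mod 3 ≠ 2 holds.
Holds for: {-3, 0, 3}
Fails for: {-5, -4, -2, -1, 1, 2, 4, 5}

Answer: {-3, 0, 3}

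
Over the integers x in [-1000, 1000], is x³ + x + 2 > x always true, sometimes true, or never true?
Holds at x = 0: LHS = 0³ + 0 + 2 = 2; 2 > 0 — holds
Fails at x = -2: LHS = (-2)³ + (-2) + 2 = -8; -8 > -2 — FAILS
It is satisfied by some integers in the range but not all.

Answer: Sometimes true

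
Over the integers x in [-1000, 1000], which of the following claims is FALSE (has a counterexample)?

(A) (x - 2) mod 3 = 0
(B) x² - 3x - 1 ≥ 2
(A) x = 0: LHS = (0 - 2) mod 3 = (-2) mod 3 = 1; 1 = 0 — FAILS
(B) x = 0: LHS = 0² - 3·0 - 1 = -1; -1 ≥ 2 — FAILS

Answer: Both A and B are false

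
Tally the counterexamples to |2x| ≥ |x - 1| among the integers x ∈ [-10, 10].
Counterexamples in [-10, 10]: {0}.

Counting them gives 1 values.

Answer: 1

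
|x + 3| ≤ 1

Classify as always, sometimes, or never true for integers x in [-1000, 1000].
Holds at x = -2: LHS = |(-2) + 3| = |1| = 1; 1 ≤ 1 — holds
Fails at x = 0: LHS = |0 + 3| = |3| = 3; 3 ≤ 1 — FAILS
It is satisfied by some integers in the range but not all.

Answer: Sometimes true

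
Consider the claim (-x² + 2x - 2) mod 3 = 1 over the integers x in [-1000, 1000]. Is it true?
The claim fails at x = 1:
x = 1: LHS = (-1² + 2·1 - 2) mod 3 = (-1) mod 3 = 2; 2 = 1 — FAILS

Because a single integer refutes it, the statement is false.

Answer: False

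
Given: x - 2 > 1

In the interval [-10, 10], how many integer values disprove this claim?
Counterexamples in [-10, 10]: {-10, -9, -8, -7, -6, -5, -4, -3, -2, -1, 0, 1, 2, 3}.

Counting them gives 14 values.

Answer: 14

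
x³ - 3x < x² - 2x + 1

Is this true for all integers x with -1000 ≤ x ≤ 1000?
The claim fails at x = 2:
x = 2: LHS = 2³ - 3·2 = 2, RHS = 2² - 2·2 + 1 = 1; 2 < 1 — FAILS

Because a single integer refutes it, the statement is false.

Answer: False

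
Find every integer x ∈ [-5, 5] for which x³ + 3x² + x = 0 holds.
Holds for: {0}
Fails for: {-5, -4, -3, -2, -1, 1, 2, 3, 4, 5}

Answer: {0}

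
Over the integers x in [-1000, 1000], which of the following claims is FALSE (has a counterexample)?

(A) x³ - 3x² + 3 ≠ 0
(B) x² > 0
(A) Track d = LHS − RHS over the integers in [-1000, 1000]. Equality would need d = 0, but d changes sign only between consecutive integers, jumping over 0:
x = -1: LHS = (-1)³ - 3·(-1)² + 3 = -1; -1 ≠ 0 — holds  (d = -1)
x = 0: LHS = 0³ - 3·0² + 3 = 3; 3 ≠ 0 — holds  (d = 3)
x = 1: LHS = 1³ - 3·1² + 3 = 1; 1 ≠ 0 — holds  (d = 1)
x = 2: LHS = 2³ - 3·2² + 3 = -1; -1 ≠ 0 — holds  (d = -1)
x = 2: LHS = 2³ - 3·2² + 3 = -1; -1 ≠ 0 — holds  (d = -1)
x = 3: LHS = 3³ - 3·3² + 3 = 3; 3 ≠ 0 — holds  (d = 3)
Away from these crossings d keeps a constant sign, and checking every integer in [-1000, 1000] confirms d ≠ 0 throughout. Hence the two sides are never equal, so the relation holds for every integer in [-1000, 1000].

(B) x = 0: LHS = 0² = 0; 0 > 0 — FAILS

Only (B) has a counterexample.

Answer: B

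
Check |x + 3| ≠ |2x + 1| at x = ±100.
x = 100: LHS = |100 + 3| = |103| = 103, RHS = |2·100 + 1| = |201| = 201; 103 ≠ 201 — holds
x = -100: LHS = |(-100) + 3| = |-97| = 97, RHS = |2·(-100) + 1| = |-199| = 199; 97 ≠ 199 — holds

Answer: Yes, holds for both x = 100 and x = -100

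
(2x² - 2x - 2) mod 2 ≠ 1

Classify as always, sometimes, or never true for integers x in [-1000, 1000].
For a polynomial with integer coefficients, its value mod 2 depends only on x mod 2, so it suffices to check one representative of each residue class, x = 0, 1:
x = 0: LHS = (2·0² - 2·0 - 2) mod 2 = (-2) mod 2 = 0; 0 ≠ 1 — holds
x = 1: LHS = (2·1² - 2·1 - 2) mod 2 = (-2) mod 2 = 0; 0 ≠ 1 — holds
The relation holds in every residue class, so the relation holds for every integer in [-1000, 1000].

No counterexample exists.

Answer: Always true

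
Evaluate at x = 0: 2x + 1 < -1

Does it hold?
x = 0: LHS = 2·0 + 1 = 1; 1 < -1 — FAILS

The relation fails at x = 0, so x = 0 is a counterexample.

Answer: No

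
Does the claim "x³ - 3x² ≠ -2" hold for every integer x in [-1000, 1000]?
The claim fails at x = 1:
x = 1: LHS = 1³ - 3·1² = -2; -2 ≠ -2 — FAILS

Because a single integer refutes it, the statement is false.

Answer: False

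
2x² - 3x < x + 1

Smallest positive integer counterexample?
Testing positive integers:
x = 1: LHS = 2·1² - 3·1 = -1, RHS = 1 + 1 = 2; -1 < 2 — holds
x = 2: LHS = 2·2² - 3·2 = 2, RHS = 2 + 1 = 3; 2 < 3 — holds
x = 3: LHS = 2·3² - 3·3 = 9, RHS = 3 + 1 = 4; 9 < 4 — FAILS  ← smallest positive counterexample

Answer: x = 3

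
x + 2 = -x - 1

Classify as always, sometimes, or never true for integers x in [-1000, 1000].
Track d = LHS − RHS over the integers in [-1000, 1000]. Equality would need d = 0, but d changes sign only between consecutive integers, jumping over 0:
x = -2: LHS = (-2) + 2 = 0, RHS = -(-2) - 1 = 1; 0 = 1 — FAILS  (d = -1)
x = -1: LHS = (-1) + 2 = 1, RHS = -(-1) - 1 = 0; 1 = 0 — FAILS  (d = 1)
Away from these crossings d keeps a constant sign, and checking every integer in [-1000, 1000] confirms d ≠ 0 throughout. Hence the two sides are never equal, so the claimed relation (=) fails for every integer in [-1000, 1000].

No integer in the range satisfies it.

Answer: Never true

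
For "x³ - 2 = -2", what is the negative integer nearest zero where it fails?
Testing negative integers from -1 downward:
x = -1: LHS = (-1)³ - 2 = -3; -3 = -2 — FAILS  ← closest negative counterexample to 0

Answer: x = -1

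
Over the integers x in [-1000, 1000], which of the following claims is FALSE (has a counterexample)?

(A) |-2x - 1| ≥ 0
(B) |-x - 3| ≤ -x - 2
(A) An absolute value is never negative, so the left side is ≥ 0 for every x, while the right side is 0. Tightest case in [-1000, 1000] is x = 0:
x = 0: LHS = |-2·0 - 1| = |-1| = 1; 1 ≥ 0 — holds
Hence LHS − RHS is never negative, i.e. LHS ≥ RHS throughout, so the relation holds for every integer in [-1000, 1000].

(B) x = 0: LHS = |-0 - 3| = |-3| = 3, RHS = -0 - 2 = -2; 3 ≤ -2 — FAILS

Only (B) has a counterexample.

Answer: B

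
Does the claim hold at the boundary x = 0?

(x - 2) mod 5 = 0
x = 0: LHS = (0 - 2) mod 5 = (-2) mod 5 = 3; 3 = 0 — FAILS

The relation fails at x = 0, so x = 0 is a counterexample.

Answer: No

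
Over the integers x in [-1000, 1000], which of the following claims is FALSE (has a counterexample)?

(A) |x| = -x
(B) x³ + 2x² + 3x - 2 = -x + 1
(A) x = 1: LHS = |1| = 1; 1 = -1 — FAILS
(B) x = 0: LHS = 0³ + 2·0² + 3·0 - 2 = -2, RHS = -0 + 1 = 1; -2 = 1 — FAILS

Answer: Both A and B are false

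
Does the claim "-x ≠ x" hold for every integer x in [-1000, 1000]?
The claim fails at x = 0:
x = 0: LHS = -0 = 0; 0 ≠ 0 — FAILS

Because a single integer refutes it, the statement is false.

Answer: False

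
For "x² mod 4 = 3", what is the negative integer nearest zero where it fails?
Testing negative integers from -1 downward:
x = -1: LHS = ((-1)²) mod 4 = 1 mod 4 = 1; 1 = 3 — FAILS  ← closest negative counterexample to 0

Answer: x = -1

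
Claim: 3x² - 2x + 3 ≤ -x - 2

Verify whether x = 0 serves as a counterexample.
Substitute x = 0 into the relation:
x = 0: LHS = 3·0² - 2·0 + 3 = 3, RHS = -0 - 2 = -2; 3 ≤ -2 — FAILS

Since the claim fails at x = 0, this value is a counterexample.

Answer: Yes, x = 0 is a counterexample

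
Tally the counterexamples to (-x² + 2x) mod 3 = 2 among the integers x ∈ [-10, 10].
Counterexamples in [-10, 10]: {-10, -9, -8, -7, -6, -5, -4, -3, -2, -1, 0, 1, 2, 3, 4, 5, 6, 7, 8, 9, 10}.

Counting them gives 21 values.

Answer: 21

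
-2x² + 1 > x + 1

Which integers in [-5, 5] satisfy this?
Over all integers in [-5, 5], LHS − RHS is largest at x = 0, where it equals 0:
x = 0: LHS = -2·0² + 1 = 1, RHS = 0 + 1 = 1; 1 > 1 — FAILS
At the ends of the range:
x = -5: LHS = -2·(-5)² + 1 = -49, RHS = (-5) + 1 = -4; -49 > -4 — FAILS
x = 5: LHS = -2·5² + 1 = -49, RHS = 5 + 1 = 6; -49 > 6 — FAILS
Hence LHS − RHS is never positive, i.e. LHS ≤ RHS throughout, so the claimed relation (>) fails for every integer in [-5, 5].

Answer: None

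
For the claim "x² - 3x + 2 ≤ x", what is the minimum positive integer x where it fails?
Testing positive integers:
x = 1: LHS = 1² - 3·1 + 2 = 0; 0 ≤ 1 — holds
x = 2: LHS = 2² - 3·2 + 2 = 0; 0 ≤ 2 — holds
x = 3: LHS = 3² - 3·3 + 2 = 2; 2 ≤ 3 — holds
x = 4: LHS = 4² - 3·4 + 2 = 6; 6 ≤ 4 — FAILS  ← smallest positive counterexample

Answer: x = 4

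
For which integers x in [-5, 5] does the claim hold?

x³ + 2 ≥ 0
Holds for: {-1, 0, 1, 2, 3, 4, 5}
Fails for: {-5, -4, -3, -2}

Answer: {-1, 0, 1, 2, 3, 4, 5}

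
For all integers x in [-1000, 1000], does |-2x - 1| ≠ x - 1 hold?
Over all integers in [-1000, 1000], LHS − RHS is always positive; it is smallest at x = 0, where it equals 2:
x = 0: LHS = |-2·0 - 1| = |-1| = 1, RHS = 0 - 1 = -1; 1 ≠ -1 — holds
At the ends of the range:
x = -1000: LHS = |-2·(-1000) - 1| = |1999| = 1999, RHS = (-1000) - 1 = -1001; 1999 ≠ -1001 — holds
x = 1000: LHS = |-2·1000 - 1| = |-2001| = 2001, RHS = 1000 - 1 = 999; 2001 ≠ 999 — holds
Hence LHS − RHS is never 0, i.e. the two sides are never equal, so the relation holds for every integer in [-1000, 1000].

No counterexample exists.

Answer: True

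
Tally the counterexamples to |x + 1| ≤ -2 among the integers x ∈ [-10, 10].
Counterexamples in [-10, 10]: {-10, -9, -8, -7, -6, -5, -4, -3, -2, -1, 0, 1, 2, 3, 4, 5, 6, 7, 8, 9, 10}.

Counting them gives 21 values.

Answer: 21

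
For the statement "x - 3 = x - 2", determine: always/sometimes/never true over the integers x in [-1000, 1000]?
Over all integers in [-1000, 1000], LHS − RHS is always negative; it is closest to 0 at x = 0, where it equals -1:
x = 0: LHS = 0 - 3 = -3, RHS = 0 - 2 = -2; -3 = -2 — FAILS
At the ends of the range:
x = -1000: LHS = (-1000) - 3 = -1003, RHS = (-1000) - 2 = -1002; -1003 = -1002 — FAILS
x = 1000: LHS = 1000 - 3 = 997, RHS = 1000 - 2 = 998; 997 = 998 — FAILS
Hence LHS − RHS is never 0, i.e. the two sides are never equal, so the claimed relation (=) fails for every integer in [-1000, 1000].

No integer in the range satisfies it.

Answer: Never true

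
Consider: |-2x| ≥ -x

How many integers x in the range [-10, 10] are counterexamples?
Over all integers in [-10, 10], LHS − RHS is smallest at x = 0, where it equals 0:
x = 0: LHS = |-2·0| = |0| = 0, RHS = -0 = 0; 0 ≥ 0 — holds
At the ends of the range:
x = -10: LHS = |-2·(-10)| = |20| = 20, RHS = -(-10) = 10; 20 ≥ 10 — holds
x = 10: LHS = |-2·10| = |-20| = 20; 20 ≥ -10 — holds
Hence LHS − RHS is never negative, i.e. LHS ≥ RHS throughout, so the relation holds for every integer in [-10, 10].

No counterexample appears in that range.

Answer: 0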